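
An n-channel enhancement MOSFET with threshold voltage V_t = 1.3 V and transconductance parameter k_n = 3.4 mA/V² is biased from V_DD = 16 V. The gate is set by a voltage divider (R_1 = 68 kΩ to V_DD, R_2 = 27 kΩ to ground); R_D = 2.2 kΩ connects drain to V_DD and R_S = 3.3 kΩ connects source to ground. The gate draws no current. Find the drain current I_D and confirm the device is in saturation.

V_G = V_DD·R_2/(R_1+R_2) = 16×27/95 = 4.55 V.
Assume saturation: I_D = (k_n/2)(V_GS − V_t)² with V_GS = V_G − I_D·R_S = 4.55 − 3.3·I_D.
Substituting gives 18.5·I_D² − 37.4·I_D + 17.9 = 0, with roots I_D = 0.779 or 1.24 mA.
The root I_D = 1.24 mA gives V_GS = 0.445 V ≤ V_t, so take I_D = 0.779 mA.
Then V_GS = 1.98 V and V_DS = V_DD − I_D(R_D+R_S) = 16 − 0.779×5.5 = 11.7 V.
Saturation requires V_DS ≥ V_GS − V_t = 0.677 V; 11.7 ≥ 0.677 ✓.

I_D ≈ 0.78 mA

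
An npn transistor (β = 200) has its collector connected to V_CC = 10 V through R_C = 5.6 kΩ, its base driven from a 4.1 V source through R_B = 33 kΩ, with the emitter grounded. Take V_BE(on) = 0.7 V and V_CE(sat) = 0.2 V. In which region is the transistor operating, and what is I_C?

Assume active: I_B = (4.1 − 0.7)/33 = 0.103 mA, giving I_C = β·I_B = 20.6 mA.
But then V_CE = 10 − 20.6×5.6 = -105 V < V_CE(sat) = 0.2 V — impossible in the active region.
So the transistor is saturated. With V_CE = 0.2 V, I_C = (V_CC − 0.2)/R_C = 9.8/5.6 = 1.75 mA.
Check: β·I_B = 20.6 mA > I_C = 1.75 mA, confirming saturation.

saturation; I_C ≈ 1.8 mA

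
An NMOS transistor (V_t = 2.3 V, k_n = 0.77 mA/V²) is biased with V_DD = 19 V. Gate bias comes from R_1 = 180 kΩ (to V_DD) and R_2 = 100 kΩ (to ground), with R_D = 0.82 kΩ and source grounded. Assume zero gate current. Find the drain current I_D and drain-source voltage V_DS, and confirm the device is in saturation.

V_G = V_DD·R_2/(R_1+R_2) = 19×100/280 = 6.79 V. With the source grounded, V_GS = V_G = 6.79 V.
Assume saturation: I_D = (k_n/2)(V_GS − V_t)² = (0.77/2)×(6.79 − 2.3)² = 0.385×4.49² = 7.75 mA.
V_DS = V_DD − I_D·R_D = 19 − 7.75×0.82 = 12.6 V.
Saturation requires V_DS ≥ V_GS − V_t = 4.49 V; 12.6 ≥ 4.49 ✓.

I_D ≈ 7.7 mA, V_DS ≈ 13 V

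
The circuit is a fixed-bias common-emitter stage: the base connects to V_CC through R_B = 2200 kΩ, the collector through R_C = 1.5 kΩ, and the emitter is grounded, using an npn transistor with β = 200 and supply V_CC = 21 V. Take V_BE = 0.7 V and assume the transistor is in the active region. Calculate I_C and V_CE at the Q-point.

I_C ≈ 1.8 mA, V_CE ≈ 18 V

Base loop: V_CC = I_B·R_B + V_BE, so I_B = (21 − 0.7)/2200 kΩ = 0.00923 mA.
In the active region I_C = β·I_B = 200 × 0.00923 = 1.85 mA.
Collector loop: V_CE = V_CC − I_C·R_C = 21 − 1.85×1.5 = 18.2 V.
Since V_CE = 18.2 V > V_CE(sat) ≈ 0.2 V, the transistor is in the active region as assumed.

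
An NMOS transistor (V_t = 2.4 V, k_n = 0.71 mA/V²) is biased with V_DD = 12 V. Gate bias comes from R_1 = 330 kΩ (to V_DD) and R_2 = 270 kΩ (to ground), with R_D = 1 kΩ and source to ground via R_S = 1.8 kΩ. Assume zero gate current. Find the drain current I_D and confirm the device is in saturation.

I_D ≈ 0.82 mA

V_G = V_DD·R_2/(R_1+R_2) = 12×270/600 = 5.4 V.
Assume saturation: I_D = (k_n/2)(V_GS − V_t)² with V_GS = V_G − I_D·R_S = 5.4 − 1.8·I_D.
Substituting gives 1.15·I_D² − 4.83·I_D + 3.2 = 0, with roots I_D = 0.822 or 3.38 mA.
The root I_D = 3.38 mA gives V_GS = -0.686 V ≤ V_t, so take I_D = 0.822 mA.
Then V_GS = 3.92 V and V_DS = V_DD − I_D(R_D+R_S) = 12 − 0.822×2.8 = 9.7 V.
Saturation requires V_DS ≥ V_GS − V_t = 1.52 V; 9.7 ≥ 1.52 ✓.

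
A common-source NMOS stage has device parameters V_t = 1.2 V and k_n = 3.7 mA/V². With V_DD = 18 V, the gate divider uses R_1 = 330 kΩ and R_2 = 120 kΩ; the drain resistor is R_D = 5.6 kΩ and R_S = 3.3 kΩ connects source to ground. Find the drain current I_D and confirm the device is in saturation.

V_G = V_DD·R_2/(R_1+R_2) = 18×120/450 = 4.8 V.
Assume saturation: I_D = (k_n/2)(V_GS − V_t)² with V_GS = V_G − I_D·R_S = 4.8 − 3.3·I_D.
Substituting gives 20.1·I_D² − 45·I_D + 24 = 0, with roots I_D = 0.882 or 1.35 mA.
The root I_D = 1.35 mA gives V_GS = 0.346 V ≤ V_t, so take I_D = 0.882 mA.
Then V_GS = 1.89 V and V_DS = V_DD − I_D(R_D+R_S) = 18 − 0.882×8.9 = 10.2 V.
Saturation requires V_DS ≥ V_GS − V_t = 0.69 V; 10.2 ≥ 0.69 ✓.

I_D ≈ 0.88 mA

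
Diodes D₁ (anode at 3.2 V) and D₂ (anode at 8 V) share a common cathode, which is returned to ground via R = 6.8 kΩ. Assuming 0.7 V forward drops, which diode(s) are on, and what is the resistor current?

Assume both conduct. Then node N would need to be at both 3.2−0.7 = 2.5 V and 8−0.7 = 7.3 V, which is impossible.
Assume only D₂ conducts: V_N = 8 − 0.7 = 7.3 V, so I_R = 7.3/6.8 = 1.07 mA.
Check D₁: its anode-to-cathode voltage is 3.2 − 7.3 = -4.1 V < 0.7 V, so it is off. The assumption is consistent.

Only D₂ conducts; I_R ≈ 1.1 mA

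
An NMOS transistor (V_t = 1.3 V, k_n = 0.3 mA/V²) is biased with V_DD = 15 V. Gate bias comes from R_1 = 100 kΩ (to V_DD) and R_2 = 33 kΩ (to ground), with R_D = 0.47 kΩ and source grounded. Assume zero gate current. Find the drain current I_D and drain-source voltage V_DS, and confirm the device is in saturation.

I_D ≈ 0.88 mA, V_DS ≈ 15 V

V_G = V_DD·R_2/(R_1+R_2) = 15×33/133 = 3.72 V. With the source grounded, V_GS = V_G = 3.72 V.
Assume saturation: I_D = (k_n/2)(V_GS − V_t)² = (0.3/2)×(3.72 − 1.3)² = 0.15×2.42² = 0.88 mA.
V_DS = V_DD − I_D·R_D = 15 − 0.88×0.47 = 14.6 V.
Saturation requires V_DS ≥ V_GS − V_t = 2.42 V; 14.6 ≥ 2.42 ✓.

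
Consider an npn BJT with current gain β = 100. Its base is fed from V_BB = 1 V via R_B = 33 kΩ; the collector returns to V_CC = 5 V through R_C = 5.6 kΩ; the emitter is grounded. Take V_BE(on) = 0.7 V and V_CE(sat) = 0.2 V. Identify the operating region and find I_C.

Assume active: I_B = (1 − 0.7)/33 = 0.00909 mA, giving I_C = β·I_B = 0.909 mA.
But then V_CE = 5 − 0.909×5.6 = -0.0909 V < V_CE(sat) = 0.2 V — impossible in the active region.
So the transistor is saturated. With V_CE = 0.2 V, I_C = (V_CC − 0.2)/R_C = 4.8/5.6 = 0.857 mA.
Check: β·I_B = 0.909 mA > I_C = 0.857 mA, confirming saturation.

saturation; I_C ≈ 0.86 mA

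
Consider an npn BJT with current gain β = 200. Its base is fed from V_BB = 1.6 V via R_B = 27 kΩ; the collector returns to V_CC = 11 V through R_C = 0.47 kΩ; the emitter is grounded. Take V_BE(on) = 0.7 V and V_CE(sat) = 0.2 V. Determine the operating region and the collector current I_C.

Assume active. Base-emitter loop: I_B = (V_BB − V_BE)/R_B = (1.6 − 0.7)/27 = 0.0333 mA.
I_C = β·I_B = 200×0.0333 = 6.67 mA.
V_CE = V_CC − I_C·R_C = 11 − 6.67×0.47 = 7.87 V > V_CE(sat), so the active-region assumption holds.

active; I_C ≈ 6.7 mA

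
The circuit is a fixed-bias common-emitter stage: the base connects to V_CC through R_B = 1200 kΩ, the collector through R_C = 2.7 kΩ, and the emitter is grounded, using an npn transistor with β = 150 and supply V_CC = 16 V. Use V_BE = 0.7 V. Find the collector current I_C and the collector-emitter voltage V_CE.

I_C ≈ 1.9 mA, V_CE ≈ 11 V

Base loop: V_CC = I_B·R_B + V_BE, so I_B = (16 − 0.7)/1200 kΩ = 0.0128 mA.
In the active region I_C = β·I_B = 150 × 0.0128 = 1.91 mA.
Collector loop: V_CE = V_CC − I_C·R_C = 16 − 1.91×2.7 = 10.8 V.
Since V_CE = 10.8 V > V_CE(sat) ≈ 0.2 V, the transistor is in the active region as assumed.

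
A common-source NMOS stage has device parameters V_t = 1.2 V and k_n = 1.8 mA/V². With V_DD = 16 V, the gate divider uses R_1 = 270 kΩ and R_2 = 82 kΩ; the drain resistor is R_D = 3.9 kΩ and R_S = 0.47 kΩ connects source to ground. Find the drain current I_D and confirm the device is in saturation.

V_G = V_DD·R_2/(R_1+R_2) = 16×82/352 = 3.73 V.
Assume saturation: I_D = (k_n/2)(V_GS − V_t)² with V_GS = V_G − I_D·R_S = 3.73 − 0.47·I_D.
Substituting gives 0.199·I_D² − 3.14·I_D + 5.75 = 0, with roots I_D = 2.12 or 13.7 mA.
The root I_D = 13.7 mA gives V_GS = -2.7 V ≤ V_t, so take I_D = 2.12 mA.
Then V_GS = 2.73 V and V_DS = V_DD − I_D(R_D+R_S) = 16 − 2.12×4.37 = 6.76 V.
Saturation requires V_DS ≥ V_GS − V_t = 1.53 V; 6.76 ≥ 1.53 ✓.

I_D ≈ 2.1 mA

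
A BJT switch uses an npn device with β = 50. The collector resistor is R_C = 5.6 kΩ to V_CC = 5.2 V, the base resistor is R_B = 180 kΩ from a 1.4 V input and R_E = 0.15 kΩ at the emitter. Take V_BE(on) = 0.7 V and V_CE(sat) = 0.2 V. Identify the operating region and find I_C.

active; I_C ≈ 0.19 mA

Assume active. Base-emitter loop: I_B = (V_BB − V_BE)/(R_B + (β+1)R_E) = (1.4 − 0.7)/(180 + 51×0.15) = 0.00373 mA.
I_C = β·I_B = 50×0.00373 = 0.187 mA.
V_CE = V_CC − I_C·R_C − I_E·R_E = 5.2 − 0.187×5.6 − 0.19×0.15 = 4.13 V > V_CE(sat), so the active-region assumption holds.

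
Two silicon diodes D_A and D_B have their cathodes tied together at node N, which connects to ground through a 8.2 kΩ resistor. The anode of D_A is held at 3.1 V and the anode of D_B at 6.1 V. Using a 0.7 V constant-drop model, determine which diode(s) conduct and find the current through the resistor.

Assume both conduct. Then node N would need to be at both 3.1−0.7 = 2.4 V and 6.1−0.7 = 5.4 V, which is impossible.
Assume only D_B conducts: V_N = 6.1 − 0.7 = 5.4 V, so I_R = 5.4/8.2 = 0.659 mA.
Check D_A: its anode-to-cathode voltage is 3.1 − 5.4 = -2.3 V < 0.7 V, so it is off. The assumption is consistent.

Only D_B conducts; I_R ≈ 0.66 mA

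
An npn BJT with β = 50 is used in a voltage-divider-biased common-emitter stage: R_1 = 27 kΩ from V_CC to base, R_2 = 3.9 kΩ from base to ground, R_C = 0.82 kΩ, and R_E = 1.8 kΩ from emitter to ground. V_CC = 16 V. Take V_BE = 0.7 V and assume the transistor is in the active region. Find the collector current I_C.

Thevenize the base divider: V_Th = V_CC·R_2/(R_1+R_2) = 16×3.9/30.9 = 2.02 V, R_Th = R_1‖R_2 = 3.41 kΩ.
Base-emitter loop: V_Th = I_B·R_Th + V_BE + (β+1)I_B·R_E, so I_B = (2.02 − 0.7) / (3.41 + 51×1.8) = 0.0139 mA.
I_C = β·I_B = 50×0.0139 = 0.693 mA, and I_E = (β+1)I_B = 0.707 mA.
V_CE = V_CC − I_C·R_C − I_E·R_E = 16 − 0.693×0.82 − 0.707×1.8 = 14.2 V.
V_CE = 14.2 V > 0.2 V confirms active-region operation.

I_C ≈ 0.69 mA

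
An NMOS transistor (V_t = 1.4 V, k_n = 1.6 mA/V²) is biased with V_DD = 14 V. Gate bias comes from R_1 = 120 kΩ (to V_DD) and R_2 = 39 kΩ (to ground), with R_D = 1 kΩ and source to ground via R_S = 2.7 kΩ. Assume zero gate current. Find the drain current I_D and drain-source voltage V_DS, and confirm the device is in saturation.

I_D ≈ 0.47 mA, V_DS ≈ 12 V

V_G = V_DD·R_2/(R_1+R_2) = 14×39/159 = 3.43 V.
Assume saturation: I_D = (k_n/2)(V_GS − V_t)² with V_GS = V_G − I_D·R_S = 3.43 − 2.7·I_D.
Substituting gives 5.83·I_D² − 9.79·I_D + 3.31 = 0, with roots I_D = 0.47 or 1.21 mA.
The root I_D = 1.21 mA gives V_GS = 0.171 V ≤ V_t, so take I_D = 0.47 mA.
Then V_GS = 2.17 V and V_DS = V_DD − I_D(R_D+R_S) = 14 − 0.47×3.7 = 12.3 V.
Saturation requires V_DS ≥ V_GS − V_t = 0.766 V; 12.3 ≥ 0.766 ✓.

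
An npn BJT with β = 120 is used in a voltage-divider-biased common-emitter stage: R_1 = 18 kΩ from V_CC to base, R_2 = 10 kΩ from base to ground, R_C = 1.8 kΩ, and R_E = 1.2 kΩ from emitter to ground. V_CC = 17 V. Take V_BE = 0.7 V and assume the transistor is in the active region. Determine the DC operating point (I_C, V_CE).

I_C ≈ 4.3 mA, V_CE ≈ 4.2 V

Thevenize the base divider: V_Th = V_CC·R_2/(R_1+R_2) = 17×10/28 = 6.07 V, R_Th = R_1‖R_2 = 6.43 kΩ.
Base-emitter loop: V_Th = I_B·R_Th + V_BE + (β+1)I_B·R_E, so I_B = (6.07 − 0.7) / (6.43 + 121×1.2) = 0.0354 mA.
I_C = β·I_B = 120×0.0354 = 4.25 mA, and I_E = (β+1)I_B = 4.29 mA.
V_CE = V_CC − I_C·R_C − I_E·R_E = 17 − 4.25×1.8 − 4.29×1.2 = 4.2 V.
V_CE = 4.2 V > 0.2 V confirms active-region operation.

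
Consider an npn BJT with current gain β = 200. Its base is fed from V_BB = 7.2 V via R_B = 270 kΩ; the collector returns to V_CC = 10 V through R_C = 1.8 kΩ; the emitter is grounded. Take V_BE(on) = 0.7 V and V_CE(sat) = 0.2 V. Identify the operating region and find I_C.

Assume active. Base-emitter loop: I_B = (V_BB − V_BE)/R_B = (7.2 − 0.7)/270 = 0.0241 mA.
I_C = β·I_B = 200×0.0241 = 4.81 mA.
V_CE = V_CC − I_C·R_C = 10 − 4.81×1.8 = 1.33 V > V_CE(sat), so the active-region assumption holds.

active; I_C ≈ 4.8 mA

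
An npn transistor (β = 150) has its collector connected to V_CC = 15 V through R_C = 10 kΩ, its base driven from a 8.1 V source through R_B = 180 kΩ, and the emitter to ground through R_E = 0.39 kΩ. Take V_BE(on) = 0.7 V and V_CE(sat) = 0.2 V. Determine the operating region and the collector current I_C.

Assume active: I_B = (8.1 − 0.7)/(180 + 151×0.39) = 0.031 mA, I_C = β·I_B = 4.65 mA.
Then V_CE = 15 − 4.65×10 − 4.68×0.39 = -33.3 V < 0.2 V — the active assumption fails.
Re-solve with V_CE = 0.2 V. KCL at the emitter: V_E/R_E = (V_BB−0.7−V_E)/R_B + (V_CC−0.2−V_E)/R_C, giving V_E = 0.57 V.
I_C = (V_CC − 0.2 − V_E)/R_C = (14.8 − 0.57)/10 = 1.42 mA.
Check: I_B = (7.4 − 0.57)/180 = 0.0379 mA, and β·I_B = 5.69 mA > I_C, confirming saturation.

saturation; I_C ≈ 1.4 mA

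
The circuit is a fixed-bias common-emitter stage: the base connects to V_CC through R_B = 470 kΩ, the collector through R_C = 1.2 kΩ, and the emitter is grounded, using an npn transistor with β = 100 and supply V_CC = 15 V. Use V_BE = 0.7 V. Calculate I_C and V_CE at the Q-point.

I_C ≈ 3 mA, V_CE ≈ 11 V

Base loop: V_CC = I_B·R_B + V_BE, so I_B = (15 − 0.7)/470 kΩ = 0.0304 mA.
In the active region I_C = β·I_B = 100 × 0.0304 = 3.04 mA.
Collector loop: V_CE = V_CC − I_C·R_C = 15 − 3.04×1.2 = 11.3 V.
Since V_CE = 11.3 V > V_CE(sat) ≈ 0.2 V, the transistor is in the active region as assumed.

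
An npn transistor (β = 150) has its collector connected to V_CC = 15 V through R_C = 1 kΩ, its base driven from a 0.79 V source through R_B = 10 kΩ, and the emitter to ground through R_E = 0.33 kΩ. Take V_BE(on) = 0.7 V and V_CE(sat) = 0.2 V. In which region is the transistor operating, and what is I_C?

Assume active. Base-emitter loop: I_B = (V_BB − V_BE)/(R_B + (β+1)R_E) = (0.79 − 0.7)/(10 + 151×0.33) = 0.0015 mA.
I_C = β·I_B = 150×0.0015 = 0.226 mA.
V_CE = V_CC − I_C·R_C − I_E·R_E = 15 − 0.226×1 − 0.227×0.33 = 14.7 V > V_CE(sat), so the active-region assumption holds.

active; I_C ≈ 0.23 mA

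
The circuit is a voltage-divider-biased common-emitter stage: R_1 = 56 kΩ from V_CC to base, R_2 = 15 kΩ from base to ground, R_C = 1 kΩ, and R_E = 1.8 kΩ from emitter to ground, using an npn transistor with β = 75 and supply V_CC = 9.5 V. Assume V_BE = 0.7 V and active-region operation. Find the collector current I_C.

I_C ≈ 0.66 mA

Thevenize the base divider: V_Th = V_CC·R_2/(R_1+R_2) = 9.5×15/71 = 2.01 V, R_Th = R_1‖R_2 = 11.8 kΩ.
Base-emitter loop: V_Th = I_B·R_Th + V_BE + (β+1)I_B·R_E, so I_B = (2.01 − 0.7) / (11.8 + 76×1.8) = 0.00879 mA.
I_C = β·I_B = 75×0.00879 = 0.66 mA, and I_E = (β+1)I_B = 0.668 mA.
V_CE = V_CC − I_C·R_C − I_E·R_E = 9.5 − 0.66×1 − 0.668×1.8 = 7.64 V.
V_CE = 7.64 V > 0.2 V confirms active-region operation.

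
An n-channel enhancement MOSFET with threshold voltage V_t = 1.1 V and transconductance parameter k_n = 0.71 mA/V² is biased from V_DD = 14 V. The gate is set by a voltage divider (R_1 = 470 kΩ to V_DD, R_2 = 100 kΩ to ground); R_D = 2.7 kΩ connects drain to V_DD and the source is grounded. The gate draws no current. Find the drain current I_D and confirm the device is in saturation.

V_G = V_DD·R_2/(R_1+R_2) = 14×100/570 = 2.46 V. With the source grounded, V_GS = V_G = 2.46 V.
Assume saturation: I_D = (k_n/2)(V_GS − V_t)² = (0.71/2)×(2.46 − 1.1)² = 0.355×1.36² = 0.653 mA.
V_DS = V_DD − I_D·R_D = 14 − 0.653×2.7 = 12.2 V.
Saturation requires V_DS ≥ V_GS − V_t = 1.36 V; 12.2 ≥ 1.36 ✓.

I_D ≈ 0.65 mA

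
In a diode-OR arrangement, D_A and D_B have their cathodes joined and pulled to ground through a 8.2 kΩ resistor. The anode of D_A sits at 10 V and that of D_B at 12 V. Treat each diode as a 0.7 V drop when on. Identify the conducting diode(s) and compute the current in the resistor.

Only D_B conducts; I_R ≈ 1.4 mA

Assume both conduct. Then node N would need to be at both 10−0.7 = 9.3 V and 12−0.7 = 11.3 V, which is impossible.
Assume only D_B conducts: V_N = 12 − 0.7 = 11.3 V, so I_R = 11.3/8.2 = 1.38 mA.
Check D_A: its anode-to-cathode voltage is 10 − 11.3 = -1.3 V < 0.7 V, so it is off. The assumption is consistent.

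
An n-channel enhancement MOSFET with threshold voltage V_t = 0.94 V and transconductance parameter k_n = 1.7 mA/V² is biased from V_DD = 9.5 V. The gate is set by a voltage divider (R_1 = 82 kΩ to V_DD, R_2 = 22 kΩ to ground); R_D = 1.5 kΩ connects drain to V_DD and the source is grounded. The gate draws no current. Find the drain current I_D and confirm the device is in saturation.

V_G = V_DD·R_2/(R_1+R_2) = 9.5×22/104 = 2.01 V. With the source grounded, V_GS = V_G = 2.01 V.
Assume saturation: I_D = (k_n/2)(V_GS − V_t)² = (1.7/2)×(2.01 − 0.94)² = 0.85×1.07² = 0.972 mA.
V_DS = V_DD − I_D·R_D = 9.5 − 0.972×1.5 = 8.04 V.
Saturation requires V_DS ≥ V_GS − V_t = 1.07 V; 8.04 ≥ 1.07 ✓.

I_D ≈ 0.97 mA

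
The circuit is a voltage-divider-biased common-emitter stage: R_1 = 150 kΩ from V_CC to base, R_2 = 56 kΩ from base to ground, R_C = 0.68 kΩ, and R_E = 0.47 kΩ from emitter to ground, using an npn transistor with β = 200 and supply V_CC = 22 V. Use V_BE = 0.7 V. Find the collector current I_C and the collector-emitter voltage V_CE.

Thevenize the base divider: V_Th = V_CC·R_2/(R_1+R_2) = 22×56/206 = 5.98 V, R_Th = R_1‖R_2 = 40.8 kΩ.
Base-emitter loop: V_Th = I_B·R_Th + V_BE + (β+1)I_B·R_E, so I_B = (5.98 − 0.7) / (40.8 + 201×0.47) = 0.039 mA.
I_C = β·I_B = 200×0.039 = 7.81 mA, and I_E = (β+1)I_B = 7.85 mA.
V_CE = V_CC − I_C·R_C − I_E·R_E = 22 − 7.81×0.68 − 7.85×0.47 = 13 V.
V_CE = 13 V > 0.2 V confirms active-region operation.

I_C ≈ 7.8 mA, V_CE ≈ 13 V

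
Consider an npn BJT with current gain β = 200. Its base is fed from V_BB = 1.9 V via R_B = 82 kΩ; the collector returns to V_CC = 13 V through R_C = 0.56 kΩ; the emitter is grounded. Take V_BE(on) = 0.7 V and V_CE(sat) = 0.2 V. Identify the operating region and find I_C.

Assume active. Base-emitter loop: I_B = (V_BB − V_BE)/R_B = (1.9 − 0.7)/82 = 0.0146 mA.
I_C = β·I_B = 200×0.0146 = 2.93 mA.
V_CE = V_CC − I_C·R_C = 13 − 2.93×0.56 = 11.4 V > V_CE(sat), so the active-region assumption holds.

active; I_C ≈ 2.9 mA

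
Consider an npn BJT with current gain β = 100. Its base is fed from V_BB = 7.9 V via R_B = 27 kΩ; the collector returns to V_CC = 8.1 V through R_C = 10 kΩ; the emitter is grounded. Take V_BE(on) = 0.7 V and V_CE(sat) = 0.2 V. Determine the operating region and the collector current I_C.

saturation; I_C ≈ 0.79 mA

Assume active: I_B = (7.9 − 0.7)/27 = 0.267 mA, giving I_C = β·I_B = 26.7 mA.
But then V_CE = 8.1 − 26.7×10 = -259 V < V_CE(sat) = 0.2 V — impossible in the active region.
So the transistor is saturated. With V_CE = 0.2 V, I_C = (V_CC − 0.2)/R_C = 7.9/10 = 0.79 mA.
Check: β·I_B = 26.7 mA > I_C = 0.79 mA, confirming saturation.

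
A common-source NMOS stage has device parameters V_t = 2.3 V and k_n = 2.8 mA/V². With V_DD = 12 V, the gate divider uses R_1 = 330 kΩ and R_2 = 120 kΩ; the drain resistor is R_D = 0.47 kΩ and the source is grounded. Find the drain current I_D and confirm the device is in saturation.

V_G = V_DD·R_2/(R_1+R_2) = 12×120/450 = 3.2 V. With the source grounded, V_GS = V_G = 3.2 V.
Assume saturation: I_D = (k_n/2)(V_GS − V_t)² = (2.8/2)×(3.2 − 2.3)² = 1.4×0.9² = 1.13 mA.
V_DS = V_DD − I_D·R_D = 12 − 1.13×0.47 = 11.5 V.
Saturation requires V_DS ≥ V_GS − V_t = 0.9 V; 11.5 ≥ 0.9 ✓.

I_D ≈ 1.1 mA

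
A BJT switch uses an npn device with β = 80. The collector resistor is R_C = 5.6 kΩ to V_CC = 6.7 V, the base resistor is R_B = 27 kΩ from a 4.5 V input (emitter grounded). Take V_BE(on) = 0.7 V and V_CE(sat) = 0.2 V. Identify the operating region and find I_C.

saturation; I_C ≈ 1.2 mA

Assume active: I_B = (4.5 − 0.7)/27 = 0.141 mA, giving I_C = β·I_B = 11.3 mA.
But then V_CE = 6.7 − 11.3×5.6 = -56.4 V < V_CE(sat) = 0.2 V — impossible in the active region.
So the transistor is saturated. With V_CE = 0.2 V, I_C = (V_CC − 0.2)/R_C = 6.5/5.6 = 1.16 mA.
Check: β·I_B = 11.3 mA > I_C = 1.16 mA, confirming saturation.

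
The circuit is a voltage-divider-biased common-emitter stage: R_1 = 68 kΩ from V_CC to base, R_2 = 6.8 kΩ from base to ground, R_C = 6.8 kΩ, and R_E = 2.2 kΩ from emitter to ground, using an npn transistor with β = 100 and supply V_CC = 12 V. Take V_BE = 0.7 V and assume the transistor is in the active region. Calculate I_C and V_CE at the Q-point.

Thevenize the base divider: V_Th = V_CC·R_2/(R_1+R_2) = 12×6.8/74.8 = 1.09 V, R_Th = R_1‖R_2 = 6.18 kΩ.
Base-emitter loop: V_Th = I_B·R_Th + V_BE + (β+1)I_B·R_E, so I_B = (1.09 − 0.7) / (6.18 + 101×2.2) = 0.00171 mA.
I_C = β·I_B = 100×0.00171 = 0.171 mA, and I_E = (β+1)I_B = 0.173 mA.
V_CE = V_CC − I_C·R_C − I_E·R_E = 12 − 0.171×6.8 − 0.173×2.2 = 10.5 V.
V_CE = 10.5 V > 0.2 V confirms active-region operation.

I_C ≈ 0.17 mA, V_CE ≈ 10 V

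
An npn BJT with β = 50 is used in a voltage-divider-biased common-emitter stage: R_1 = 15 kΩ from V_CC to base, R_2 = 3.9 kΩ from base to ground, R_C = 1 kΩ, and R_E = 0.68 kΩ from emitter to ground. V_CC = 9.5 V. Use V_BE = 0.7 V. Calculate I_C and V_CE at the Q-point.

Thevenize the base divider: V_Th = V_CC·R_2/(R_1+R_2) = 9.5×3.9/18.9 = 1.96 V, R_Th = R_1‖R_2 = 3.1 kΩ.
Base-emitter loop: V_Th = I_B·R_Th + V_BE + (β+1)I_B·R_E, so I_B = (1.96 − 0.7) / (3.1 + 51×0.68) = 0.0334 mA.
I_C = β·I_B = 50×0.0334 = 1.67 mA, and I_E = (β+1)I_B = 1.7 mA.
V_CE = V_CC − I_C·R_C − I_E·R_E = 9.5 − 1.67×1 − 1.7×0.68 = 6.67 V.
V_CE = 6.67 V > 0.2 V confirms active-region operation.

I_C ≈ 1.7 mA, V_CE ≈ 6.7 V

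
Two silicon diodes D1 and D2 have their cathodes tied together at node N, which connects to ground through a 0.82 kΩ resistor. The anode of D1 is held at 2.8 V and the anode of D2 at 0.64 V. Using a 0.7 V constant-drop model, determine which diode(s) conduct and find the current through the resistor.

Only D1 conducts; I_R ≈ 2.6 mA

Assume both conduct. Then node N would need to be at both 2.8−0.7 = 2.1 V and 0.64−0.7 = -0.06 V, which is impossible.
Assume only D1 conducts: V_N = 2.8 − 0.7 = 2.1 V, so I_R = 2.1/0.82 = 2.56 mA.
Check D2: its anode-to-cathode voltage is 0.64 − 2.1 = -1.46 V < 0.7 V, so it is off. The assumption is consistent.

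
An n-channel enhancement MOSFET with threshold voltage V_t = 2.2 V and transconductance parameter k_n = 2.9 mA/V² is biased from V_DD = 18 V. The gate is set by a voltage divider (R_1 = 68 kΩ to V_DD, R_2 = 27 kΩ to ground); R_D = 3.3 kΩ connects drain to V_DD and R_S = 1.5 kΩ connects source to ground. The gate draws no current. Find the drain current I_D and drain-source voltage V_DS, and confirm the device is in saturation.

I_D ≈ 1.3 mA, V_DS ≈ 12 V

V_G = V_DD·R_2/(R_1+R_2) = 18×27/95 = 5.12 V.
Assume saturation: I_D = (k_n/2)(V_GS − V_t)² with V_GS = V_G − I_D·R_S = 5.12 − 1.5·I_D.
Substituting gives 3.26·I_D² − 13.7·I_D + 12.3 = 0, with roots I_D = 1.31 or 2.88 mA.
The root I_D = 2.88 mA gives V_GS = 0.79 V ≤ V_t, so take I_D = 1.31 mA.
Then V_GS = 3.15 V and V_DS = V_DD − I_D(R_D+R_S) = 18 − 1.31×4.8 = 11.7 V.
Saturation requires V_DS ≥ V_GS − V_t = 0.951 V; 11.7 ≥ 0.951 ✓.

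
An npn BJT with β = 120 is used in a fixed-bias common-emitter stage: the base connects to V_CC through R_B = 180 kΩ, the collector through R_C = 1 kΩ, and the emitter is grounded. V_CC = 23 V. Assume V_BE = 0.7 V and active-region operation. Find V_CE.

Base loop: V_CC = I_B·R_B + V_BE, so I_B = (23 − 0.7)/180 kΩ = 0.124 mA.
In the active region I_C = β·I_B = 120 × 0.124 = 14.9 mA.
Collector loop: V_CE = V_CC − I_C·R_C = 23 − 14.9×1 = 8.13 V.
Since V_CE = 8.13 V > V_CE(sat) ≈ 0.2 V, the transistor is in the active region as assumed.

V_CE ≈ 8.1 V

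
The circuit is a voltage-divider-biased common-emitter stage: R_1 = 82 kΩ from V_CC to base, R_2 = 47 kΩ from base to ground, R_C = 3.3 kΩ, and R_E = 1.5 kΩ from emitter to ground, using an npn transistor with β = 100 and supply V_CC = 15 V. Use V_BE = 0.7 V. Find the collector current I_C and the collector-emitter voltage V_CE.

Thevenize the base divider: V_Th = V_CC·R_2/(R_1+R_2) = 15×47/129 = 5.47 V, R_Th = R_1‖R_2 = 29.9 kΩ.
Base-emitter loop: V_Th = I_B·R_Th + V_BE + (β+1)I_B·R_E, so I_B = (5.47 − 0.7) / (29.9 + 101×1.5) = 0.0263 mA.
I_C = β·I_B = 100×0.0263 = 2.63 mA, and I_E = (β+1)I_B = 2.65 mA.
V_CE = V_CC − I_C·R_C − I_E·R_E = 15 − 2.63×3.3 − 2.65×1.5 = 2.35 V.
V_CE = 2.35 V > 0.2 V confirms active-region operation.

I_C ≈ 2.6 mA, V_CE ≈ 2.4 V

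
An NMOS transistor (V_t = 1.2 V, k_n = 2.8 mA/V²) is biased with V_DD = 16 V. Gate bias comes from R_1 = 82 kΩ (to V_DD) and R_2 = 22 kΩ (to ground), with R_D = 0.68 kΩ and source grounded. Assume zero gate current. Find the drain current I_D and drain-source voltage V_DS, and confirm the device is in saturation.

I_D ≈ 6.7 mA, V_DS ≈ 11 V

V_G = V_DD·R_2/(R_1+R_2) = 16×22/104 = 3.38 V. With the source grounded, V_GS = V_G = 3.38 V.
Assume saturation: I_D = (k_n/2)(V_GS − V_t)² = (2.8/2)×(3.38 − 1.2)² = 1.4×2.18² = 6.68 mA.
V_DS = V_DD − I_D·R_D = 16 − 6.68×0.68 = 11.5 V.
Saturation requires V_DS ≥ V_GS − V_t = 2.18 V; 11.5 ≥ 2.18 ✓.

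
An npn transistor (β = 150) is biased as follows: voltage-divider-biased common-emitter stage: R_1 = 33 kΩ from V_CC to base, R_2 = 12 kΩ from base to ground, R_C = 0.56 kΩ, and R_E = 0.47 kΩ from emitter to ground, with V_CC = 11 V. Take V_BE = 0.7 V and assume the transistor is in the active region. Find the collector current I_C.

I_C ≈ 4.2 mA

Thevenize the base divider: V_Th = V_CC·R_2/(R_1+R_2) = 11×12/45 = 2.93 V, R_Th = R_1‖R_2 = 8.8 kΩ.
Base-emitter loop: V_Th = I_B·R_Th + V_BE + (β+1)I_B·R_E, so I_B = (2.93 − 0.7) / (8.8 + 151×0.47) = 0.028 mA.
I_C = β·I_B = 150×0.028 = 4.2 mA, and I_E = (β+1)I_B = 4.23 mA.
V_CE = V_CC − I_C·R_C − I_E·R_E = 11 − 4.2×0.56 − 4.23×0.47 = 6.66 V.
V_CE = 6.66 V > 0.2 V confirms active-region operation.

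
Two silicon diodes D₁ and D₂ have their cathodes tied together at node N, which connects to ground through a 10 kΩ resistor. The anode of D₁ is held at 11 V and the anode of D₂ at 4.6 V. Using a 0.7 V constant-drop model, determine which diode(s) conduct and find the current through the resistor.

Only D₁ conducts; I_R ≈ 1 mA

Assume both conduct. Then node N would need to be at both 11−0.7 = 10.3 V and 4.6−0.7 = 3.9 V, which is impossible.
Assume only D₁ conducts: V_N = 11 − 0.7 = 10.3 V, so I_R = 10.3/10 = 1.03 mA.
Check D₂: its anode-to-cathode voltage is 4.6 − 10.3 = -5.7 V < 0.7 V, so it is off. The assumption is consistent.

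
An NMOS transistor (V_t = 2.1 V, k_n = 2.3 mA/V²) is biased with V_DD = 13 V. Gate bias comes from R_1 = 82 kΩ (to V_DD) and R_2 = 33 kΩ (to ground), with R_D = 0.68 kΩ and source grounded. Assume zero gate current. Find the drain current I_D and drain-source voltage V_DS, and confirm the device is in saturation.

V_G = V_DD·R_2/(R_1+R_2) = 13×33/115 = 3.73 V. With the source grounded, V_GS = V_G = 3.73 V.
Assume saturation: I_D = (k_n/2)(V_GS − V_t)² = (2.3/2)×(3.73 − 2.1)² = 1.15×1.63² = 3.06 mA.
V_DS = V_DD − I_D·R_D = 13 − 3.06×0.68 = 10.9 V.
Saturation requires V_DS ≥ V_GS − V_t = 1.63 V; 10.9 ≥ 1.63 ✓.

I_D ≈ 3.1 mA, V_DS ≈ 11 V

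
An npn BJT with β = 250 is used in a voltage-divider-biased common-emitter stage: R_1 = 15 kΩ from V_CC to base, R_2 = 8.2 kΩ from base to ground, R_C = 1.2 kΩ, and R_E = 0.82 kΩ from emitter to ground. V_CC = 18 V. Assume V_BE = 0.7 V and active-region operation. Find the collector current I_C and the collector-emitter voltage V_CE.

I_C ≈ 6.7 mA, V_CE ≈ 4.4 V

Thevenize the base divider: V_Th = V_CC·R_2/(R_1+R_2) = 18×8.2/23.2 = 6.36 V, R_Th = R_1‖R_2 = 5.3 kΩ.
Base-emitter loop: V_Th = I_B·R_Th + V_BE + (β+1)I_B·R_E, so I_B = (6.36 − 0.7) / (5.3 + 251×0.82) = 0.0268 mA.
I_C = β·I_B = 250×0.0268 = 6.7 mA, and I_E = (β+1)I_B = 6.73 mA.
V_CE = V_CC − I_C·R_C − I_E·R_E = 18 − 6.7×1.2 − 6.73×0.82 = 4.43 V.
V_CE = 4.43 V > 0.2 V confirms active-region operation.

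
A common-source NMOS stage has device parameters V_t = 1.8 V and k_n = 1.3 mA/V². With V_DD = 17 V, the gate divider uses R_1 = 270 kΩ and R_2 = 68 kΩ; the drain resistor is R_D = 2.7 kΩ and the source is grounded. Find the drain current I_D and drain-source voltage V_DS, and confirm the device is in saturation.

I_D ≈ 1.7 mA, V_DS ≈ 12 V

V_G = V_DD·R_2/(R_1+R_2) = 17×68/338 = 3.42 V. With the source grounded, V_GS = V_G = 3.42 V.
Assume saturation: I_D = (k_n/2)(V_GS − V_t)² = (1.3/2)×(3.42 − 1.8)² = 0.65×1.62² = 1.71 mA.
V_DS = V_DD − I_D·R_D = 17 − 1.71×2.7 = 12.4 V.
Saturation requires V_DS ≥ V_GS − V_t = 1.62 V; 12.4 ≥ 1.62 ✓.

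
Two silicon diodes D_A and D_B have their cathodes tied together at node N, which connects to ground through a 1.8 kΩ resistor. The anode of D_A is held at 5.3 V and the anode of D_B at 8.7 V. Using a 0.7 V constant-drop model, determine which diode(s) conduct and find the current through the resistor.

Assume both conduct. Then node N would need to be at both 5.3−0.7 = 4.6 V and 8.7−0.7 = 8 V, which is impossible.
Assume only D_B conducts: V_N = 8.7 − 0.7 = 8 V, so I_R = 8/1.8 = 4.44 mA.
Check D_A: its anode-to-cathode voltage is 5.3 − 8 = -2.7 V < 0.7 V, so it is off. The assumption is consistent.

Only D_B conducts; I_R ≈ 4.4 mA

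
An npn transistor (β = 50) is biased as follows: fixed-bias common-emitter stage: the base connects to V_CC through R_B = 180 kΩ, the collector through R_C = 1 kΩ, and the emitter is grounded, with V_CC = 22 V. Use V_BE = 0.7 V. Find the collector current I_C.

I_C ≈ 5.9 mA

Base loop: V_CC = I_B·R_B + V_BE, so I_B = (22 − 0.7)/180 kΩ = 0.118 mA.
In the active region I_C = β·I_B = 50 × 0.118 = 5.92 mA.
Collector loop: V_CE = V_CC − I_C·R_C = 22 − 5.92×1 = 16.1 V.
Since V_CE = 16.1 V > V_CE(sat) ≈ 0.2 V, the transistor is in the active region as assumed.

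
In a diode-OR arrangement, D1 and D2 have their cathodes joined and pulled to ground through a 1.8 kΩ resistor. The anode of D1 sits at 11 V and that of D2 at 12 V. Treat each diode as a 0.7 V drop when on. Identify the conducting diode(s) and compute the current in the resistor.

Only D2 conducts; I_R ≈ 6.3 mA

Assume both conduct. Then node N would need to be at both 11−0.7 = 10.3 V and 12−0.7 = 11.3 V, which is impossible.
Assume only D2 conducts: V_N = 12 − 0.7 = 11.3 V, so I_R = 11.3/1.8 = 6.28 mA.
Check D1: its anode-to-cathode voltage is 11 − 11.3 = -0.3 V < 0.7 V, so it is off. The assumption is consistent.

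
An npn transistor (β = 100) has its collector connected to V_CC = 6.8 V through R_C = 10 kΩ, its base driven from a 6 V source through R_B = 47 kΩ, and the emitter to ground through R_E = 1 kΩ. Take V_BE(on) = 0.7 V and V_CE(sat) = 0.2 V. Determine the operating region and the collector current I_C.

Assume active: I_B = (6 − 0.7)/(47 + 101×1) = 0.0358 mA, I_C = β·I_B = 3.58 mA.
Then V_CE = 6.8 − 3.58×10 − 3.62×1 = -32.6 V < 0.2 V — the active assumption fails.
Re-solve with V_CE = 0.2 V. KCL at the emitter: V_E/R_E = (V_BB−0.7−V_E)/R_B + (V_CC−0.2−V_E)/R_C, giving V_E = 0.689 V.
I_C = (V_CC − 0.2 − V_E)/R_C = (6.6 − 0.689)/10 = 0.591 mA.
Check: I_B = (5.3 − 0.689)/47 = 0.0981 mA, and β·I_B = 9.81 mA > I_C, confirming saturation.

saturation; I_C ≈ 0.59 mA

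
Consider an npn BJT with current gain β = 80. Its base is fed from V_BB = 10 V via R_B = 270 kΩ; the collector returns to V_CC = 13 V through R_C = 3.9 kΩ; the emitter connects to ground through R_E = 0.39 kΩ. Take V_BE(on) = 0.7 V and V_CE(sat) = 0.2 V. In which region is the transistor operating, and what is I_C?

Assume active. Base-emitter loop: I_B = (V_BB − V_BE)/(R_B + (β+1)R_E) = (10 − 0.7)/(270 + 81×0.39) = 0.0308 mA.
I_C = β·I_B = 80×0.0308 = 2.47 mA.
V_CE = V_CC − I_C·R_C − I_E·R_E = 13 − 2.47×3.9 − 2.5×0.39 = 2.4 V > V_CE(sat), so the active-region assumption holds.

active; I_C ≈ 2.5 mA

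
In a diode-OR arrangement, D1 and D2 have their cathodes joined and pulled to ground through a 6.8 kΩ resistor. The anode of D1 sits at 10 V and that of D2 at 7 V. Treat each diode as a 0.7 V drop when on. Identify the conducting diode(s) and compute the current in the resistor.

Only D1 conducts; I_R ≈ 1.4 mA

Assume both conduct. Then node N would need to be at both 10−0.7 = 9.3 V and 7−0.7 = 6.3 V, which is impossible.
Assume only D1 conducts: V_N = 10 − 0.7 = 9.3 V, so I_R = 9.3/6.8 = 1.37 mA.
Check D2: its anode-to-cathode voltage is 7 − 9.3 = -2.3 V < 0.7 V, so it is off. The assumption is consistent.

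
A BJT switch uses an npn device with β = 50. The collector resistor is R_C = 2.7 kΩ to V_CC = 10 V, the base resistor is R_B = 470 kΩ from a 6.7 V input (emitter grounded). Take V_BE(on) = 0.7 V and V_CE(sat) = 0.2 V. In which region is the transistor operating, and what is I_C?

active; I_C ≈ 0.64 mA

Assume active. Base-emitter loop: I_B = (V_BB − V_BE)/R_B = (6.7 − 0.7)/470 = 0.0128 mA.
I_C = β·I_B = 50×0.0128 = 0.638 mA.
V_CE = V_CC − I_C·R_C = 10 − 0.638×2.7 = 8.28 V > V_CE(sat), so the active-region assumption holds.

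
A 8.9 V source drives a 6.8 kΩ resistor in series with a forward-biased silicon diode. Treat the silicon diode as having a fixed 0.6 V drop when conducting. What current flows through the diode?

I ≈ 1.2 mA

KVL around the loop: 8.9 = V_D + I·R = 0.6 + I × 6.8 kΩ.
So I = (8.9 − 0.6) / 6.8 kΩ = 8.3 / 6.8 = 1.22 mA.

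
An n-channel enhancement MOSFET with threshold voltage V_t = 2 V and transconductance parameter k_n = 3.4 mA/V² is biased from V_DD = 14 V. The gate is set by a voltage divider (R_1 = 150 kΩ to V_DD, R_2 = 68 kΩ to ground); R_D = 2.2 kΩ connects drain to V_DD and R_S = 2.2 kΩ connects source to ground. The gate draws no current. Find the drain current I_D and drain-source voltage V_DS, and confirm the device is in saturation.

V_G = V_DD·R_2/(R_1+R_2) = 14×68/218 = 4.37 V.
Assume saturation: I_D = (k_n/2)(V_GS − V_t)² with V_GS = V_G − I_D·R_S = 4.37 − 2.2·I_D.
Substituting gives 8.23·I_D² − 18.7·I_D + 9.52 = 0, with roots I_D = 0.77 or 1.5 mA.
The root I_D = 1.5 mA gives V_GS = 1.06 V ≤ V_t, so take I_D = 0.77 mA.
Then V_GS = 2.67 V and V_DS = V_DD − I_D(R_D+R_S) = 14 − 0.77×4.4 = 10.6 V.
Saturation requires V_DS ≥ V_GS − V_t = 0.673 V; 10.6 ≥ 0.673 ✓.

I_D ≈ 0.77 mA, V_DS ≈ 11 V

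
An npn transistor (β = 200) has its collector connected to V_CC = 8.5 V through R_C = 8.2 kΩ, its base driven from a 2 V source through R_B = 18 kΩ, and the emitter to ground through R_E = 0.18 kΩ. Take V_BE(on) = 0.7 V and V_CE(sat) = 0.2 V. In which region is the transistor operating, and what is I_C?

Assume active: I_B = (2 − 0.7)/(18 + 201×0.18) = 0.024 mA, I_C = β·I_B = 4.8 mA.
Then V_CE = 8.5 − 4.8×8.2 − 4.82×0.18 = -31.7 V < 0.2 V — the active assumption fails.
Re-solve with V_CE = 0.2 V. KCL at the emitter: V_E/R_E = (V_BB−0.7−V_E)/R_B + (V_CC−0.2−V_E)/R_C, giving V_E = 0.189 V.
I_C = (V_CC − 0.2 − V_E)/R_C = (8.3 − 0.189)/8.2 = 0.989 mA.
Check: I_B = (1.3 − 0.189)/18 = 0.0617 mA, and β·I_B = 12.3 mA > I_C, confirming saturation.

saturation; I_C ≈ 0.99 mA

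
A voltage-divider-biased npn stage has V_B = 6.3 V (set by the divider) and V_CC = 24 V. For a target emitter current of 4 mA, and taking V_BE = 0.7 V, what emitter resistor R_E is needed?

V_E = V_B − V_BE = 6.3 − 0.7 = 5.6 V.
R_E = V_E / I_E = 5.6 / 4 = 1.4 kΩ.

R_E ≈ 1.4 kΩ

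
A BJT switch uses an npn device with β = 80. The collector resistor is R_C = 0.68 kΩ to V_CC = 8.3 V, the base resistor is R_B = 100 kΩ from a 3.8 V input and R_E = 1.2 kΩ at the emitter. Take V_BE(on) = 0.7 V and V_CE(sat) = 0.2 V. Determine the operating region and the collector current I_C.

Assume active. Base-emitter loop: I_B = (V_BB − V_BE)/(R_B + (β+1)R_E) = (3.8 − 0.7)/(100 + 81×1.2) = 0.0157 mA.
I_C = β·I_B = 80×0.0157 = 1.26 mA.
V_CE = V_CC − I_C·R_C − I_E·R_E = 8.3 − 1.26×0.68 − 1.27×1.2 = 5.92 V > V_CE(sat), so the active-region assumption holds.

active; I_C ≈ 1.3 mA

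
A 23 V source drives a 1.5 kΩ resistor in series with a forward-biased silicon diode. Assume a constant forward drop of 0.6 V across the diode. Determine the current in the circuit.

I ≈ 15 mA

KVL around the loop: 23 = V_D + I·R = 0.6 + I × 1.5 kΩ.
So I = (23 − 0.6) / 1.5 kΩ = 22.4 / 1.5 = 14.9 mA.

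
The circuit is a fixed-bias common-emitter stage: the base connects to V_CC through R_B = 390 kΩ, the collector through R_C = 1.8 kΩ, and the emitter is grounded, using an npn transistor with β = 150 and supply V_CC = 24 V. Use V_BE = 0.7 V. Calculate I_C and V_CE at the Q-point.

Base loop: V_CC = I_B·R_B + V_BE, so I_B = (24 − 0.7)/390 kΩ = 0.0597 mA.
In the active region I_C = β·I_B = 150 × 0.0597 = 8.96 mA.
Collector loop: V_CE = V_CC − I_C·R_C = 24 − 8.96×1.8 = 7.87 V.
Since V_CE = 7.87 V > V_CE(sat) ≈ 0.2 V, the transistor is in the active region as assumed.

I_C ≈ 9 mA, V_CE ≈ 7.9 V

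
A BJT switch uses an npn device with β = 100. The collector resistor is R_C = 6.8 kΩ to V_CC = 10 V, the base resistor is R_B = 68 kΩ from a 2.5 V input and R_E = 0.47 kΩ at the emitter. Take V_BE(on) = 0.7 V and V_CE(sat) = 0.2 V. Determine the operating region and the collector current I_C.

Assume active: I_B = (2.5 − 0.7)/(68 + 101×0.47) = 0.0156 mA, I_C = β·I_B = 1.56 mA.
Then V_CE = 10 − 1.56×6.8 − 1.57×0.47 = -1.34 V < 0.2 V — the active assumption fails.
Re-solve with V_CE = 0.2 V. KCL at the emitter: V_E/R_E = (V_BB−0.7−V_E)/R_B + (V_CC−0.2−V_E)/R_C, giving V_E = 0.641 V.
I_C = (V_CC − 0.2 − V_E)/R_C = (9.8 − 0.641)/6.8 = 1.35 mA.
Check: I_B = (1.8 − 0.641)/68 = 0.017 mA, and β·I_B = 1.7 mA > I_C, confirming saturation.

saturation; I_C ≈ 1.3 mA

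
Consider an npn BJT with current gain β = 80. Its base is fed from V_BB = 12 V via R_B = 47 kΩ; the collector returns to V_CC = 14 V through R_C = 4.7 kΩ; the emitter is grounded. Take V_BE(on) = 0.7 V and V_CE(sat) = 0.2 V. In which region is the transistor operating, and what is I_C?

Assume active: I_B = (12 − 0.7)/47 = 0.24 mA, giving I_C = β·I_B = 19.2 mA.
But then V_CE = 14 − 19.2×4.7 = -76.4 V < V_CE(sat) = 0.2 V — impossible in the active region.
So the transistor is saturated. With V_CE = 0.2 V, I_C = (V_CC − 0.2)/R_C = 13.8/4.7 = 2.94 mA.
Check: β·I_B = 19.2 mA > I_C = 2.94 mA, confirming saturation.

saturation; I_C ≈ 2.9 mA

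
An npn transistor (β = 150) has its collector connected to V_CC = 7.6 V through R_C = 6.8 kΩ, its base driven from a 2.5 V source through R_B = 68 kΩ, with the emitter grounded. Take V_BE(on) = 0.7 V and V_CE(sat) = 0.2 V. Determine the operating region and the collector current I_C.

Assume active: I_B = (2.5 − 0.7)/68 = 0.0265 mA, giving I_C = β·I_B = 3.97 mA.
But then V_CE = 7.6 − 3.97×6.8 = -19.4 V < V_CE(sat) = 0.2 V — impossible in the active region.
So the transistor is saturated. With V_CE = 0.2 V, I_C = (V_CC − 0.2)/R_C = 7.4/6.8 = 1.09 mA.
Check: β·I_B = 3.97 mA > I_C = 1.09 mA, confirming saturation.

saturation; I_C ≈ 1.1 mA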